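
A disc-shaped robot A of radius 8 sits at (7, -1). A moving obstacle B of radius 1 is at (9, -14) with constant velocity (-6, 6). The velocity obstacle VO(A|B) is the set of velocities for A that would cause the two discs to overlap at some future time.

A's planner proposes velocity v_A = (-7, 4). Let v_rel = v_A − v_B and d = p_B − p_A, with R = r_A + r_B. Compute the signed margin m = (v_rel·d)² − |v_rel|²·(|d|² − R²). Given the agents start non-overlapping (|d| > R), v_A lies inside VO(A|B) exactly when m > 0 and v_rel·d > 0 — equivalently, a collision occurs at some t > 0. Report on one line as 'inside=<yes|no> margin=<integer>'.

d = (2, -13),  |d|² = 173;  R = 8+1 = 9,  c = 173−9² = 92
v_rel = (-1, -2),  |v_rel|² = 5;  v_rel·d = (-1)·(2) + (-2)·(-13) = 24
5·t² − 48·t + 92 = 0  ⇒  m = 24² − 5·92 = 116
m = 116 > 0,  v_rel·d = 24 > 0  ⇒  inside

inside=yes margin=116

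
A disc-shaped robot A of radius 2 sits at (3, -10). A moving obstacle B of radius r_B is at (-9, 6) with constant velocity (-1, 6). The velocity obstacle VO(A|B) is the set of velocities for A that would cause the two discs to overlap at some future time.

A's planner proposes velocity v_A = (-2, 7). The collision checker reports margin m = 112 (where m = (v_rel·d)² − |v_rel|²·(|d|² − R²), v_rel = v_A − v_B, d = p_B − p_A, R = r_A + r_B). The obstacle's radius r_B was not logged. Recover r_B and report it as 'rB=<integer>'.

m = 112
d = (-12, 16);  v_rel = (-1, 1),  |v_rel|² = 2
v_rel×d = (-1)·(16) − (1)·(-12) = -4
since m = R²·2 − (-4)²:  R² = (16 + 112) / 2 = 64
R = √64 = 8  ⇒  r_B = 8 − 2 = 6

rB=6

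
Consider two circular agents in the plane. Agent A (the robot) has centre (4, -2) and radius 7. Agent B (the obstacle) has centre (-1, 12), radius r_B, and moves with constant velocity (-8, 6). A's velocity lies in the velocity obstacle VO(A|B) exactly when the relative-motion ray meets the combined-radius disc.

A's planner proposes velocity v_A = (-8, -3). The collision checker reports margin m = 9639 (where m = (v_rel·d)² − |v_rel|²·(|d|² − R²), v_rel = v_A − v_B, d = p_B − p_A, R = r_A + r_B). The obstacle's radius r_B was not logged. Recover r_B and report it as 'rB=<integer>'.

m = 9639
d = (-5, 14);  v_rel = (0, -9),  |v_rel|² = 81
v_rel×d = (0)·(14) − (-9)·(-5) = -45
since m = R²·81 − (-45)²:  R² = (2025 + 9639) / 81 = 144
R = √144 = 12  ⇒  r_B = 12 − 7 = 5

rB=5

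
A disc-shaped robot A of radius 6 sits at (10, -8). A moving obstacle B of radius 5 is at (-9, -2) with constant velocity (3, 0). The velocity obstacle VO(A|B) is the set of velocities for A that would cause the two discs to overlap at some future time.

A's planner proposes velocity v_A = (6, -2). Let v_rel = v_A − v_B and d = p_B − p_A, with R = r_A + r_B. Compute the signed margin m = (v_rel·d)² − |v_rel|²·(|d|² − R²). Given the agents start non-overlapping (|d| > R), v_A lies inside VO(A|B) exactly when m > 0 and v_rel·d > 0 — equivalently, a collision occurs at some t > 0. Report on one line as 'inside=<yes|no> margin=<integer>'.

d = (-19, 6),  |d|² = 397;  R = 6+5 = 11,  c = 397−11² = 276
v_rel = (3, -2),  |v_rel|² = 13;  v_rel·d = (3)·(-19) + (-2)·(6) = -69
13·t² + 138·t + 276 = 0  ⇒  m = (-69)² − 13·276 = 1173
m = 1173 > 0,  v_rel·d = -69 < 0  ⇒  outside

inside=no margin=1173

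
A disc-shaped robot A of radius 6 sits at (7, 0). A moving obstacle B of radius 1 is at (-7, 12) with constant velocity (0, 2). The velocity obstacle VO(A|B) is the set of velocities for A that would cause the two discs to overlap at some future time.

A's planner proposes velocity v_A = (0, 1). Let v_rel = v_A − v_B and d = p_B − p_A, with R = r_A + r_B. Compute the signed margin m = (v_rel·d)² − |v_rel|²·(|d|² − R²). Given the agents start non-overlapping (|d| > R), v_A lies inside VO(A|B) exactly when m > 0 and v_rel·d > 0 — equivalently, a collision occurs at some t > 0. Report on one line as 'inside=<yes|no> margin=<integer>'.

d = (-14, 12),  |d|² = 340;  R = 6+1 = 7,  c = 340−7² = 291
v_rel = (0, -1),  |v_rel|² = 1;  v_rel·d = (0)·(-14) + (-1)·(12) = -12
1·t² + 24·t + 291 = 0  ⇒  m = (-12)² − 1·291 = -147
m = -147 < 0,  v_rel·d = -12 < 0  ⇒  outside

inside=no margin=-147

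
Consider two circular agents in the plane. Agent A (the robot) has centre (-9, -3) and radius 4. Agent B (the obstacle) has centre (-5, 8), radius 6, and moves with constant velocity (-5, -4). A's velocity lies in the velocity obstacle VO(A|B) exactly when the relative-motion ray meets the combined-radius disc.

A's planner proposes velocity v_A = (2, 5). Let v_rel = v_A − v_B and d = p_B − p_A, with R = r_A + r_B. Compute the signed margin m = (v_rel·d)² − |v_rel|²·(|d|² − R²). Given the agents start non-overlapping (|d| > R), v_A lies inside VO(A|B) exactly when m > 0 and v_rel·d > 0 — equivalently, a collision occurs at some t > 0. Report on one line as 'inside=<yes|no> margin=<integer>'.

d = (4, 11),  |d|² = 137;  R = 4+6 = 10,  c = 137−10² = 37
v_rel = (7, 9),  |v_rel|² = 130;  v_rel·d = (7)·(4) + (9)·(11) = 127
130·t² − 254·t + 37 = 0  ⇒  m = 127² − 130·37 = 11319
m = 11319 > 0,  v_rel·d = 127 > 0  ⇒  inside

inside=yes margin=11319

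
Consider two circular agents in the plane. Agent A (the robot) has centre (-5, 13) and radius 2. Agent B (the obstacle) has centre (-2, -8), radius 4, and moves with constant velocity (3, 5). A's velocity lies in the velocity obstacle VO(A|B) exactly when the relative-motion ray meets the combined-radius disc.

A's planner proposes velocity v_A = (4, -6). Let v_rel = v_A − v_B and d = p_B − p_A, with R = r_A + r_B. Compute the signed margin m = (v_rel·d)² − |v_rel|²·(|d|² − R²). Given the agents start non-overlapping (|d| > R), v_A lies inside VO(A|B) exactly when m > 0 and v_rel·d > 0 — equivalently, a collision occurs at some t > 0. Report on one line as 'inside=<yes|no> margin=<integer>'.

d = (3, -21),  |d|² = 450;  R = 2+4 = 6,  c = 450−6² = 414
v_rel = (1, -11),  |v_rel|² = 122;  v_rel·d = (1)·(3) + (-11)·(-21) = 234
122·t² − 468·t + 414 = 0  ⇒  m = 234² − 122·414 = 4248
m = 4248 > 0,  v_rel·d = 234 > 0  ⇒  inside

inside=yes margin=4248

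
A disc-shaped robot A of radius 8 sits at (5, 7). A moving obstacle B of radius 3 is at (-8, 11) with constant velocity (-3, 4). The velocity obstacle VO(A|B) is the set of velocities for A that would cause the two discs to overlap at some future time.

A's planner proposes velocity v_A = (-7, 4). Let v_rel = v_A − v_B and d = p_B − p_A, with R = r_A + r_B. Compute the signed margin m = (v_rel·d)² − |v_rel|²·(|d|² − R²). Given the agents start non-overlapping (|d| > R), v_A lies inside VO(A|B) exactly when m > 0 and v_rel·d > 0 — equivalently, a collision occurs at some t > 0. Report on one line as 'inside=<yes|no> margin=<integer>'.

d = (-13, 4),  |d|² = 185;  R = 8+3 = 11,  c = 185−11² = 64
v_rel = (-4, 0),  |v_rel|² = 16;  v_rel·d = (-4)·(-13) + (0)·(4) = 52
16·t² − 104·t + 64 = 0  ⇒  m = 52² − 16·64 = 1680
m = 1680 > 0,  v_rel·d = 52 > 0  ⇒  inside

inside=yes margin=1680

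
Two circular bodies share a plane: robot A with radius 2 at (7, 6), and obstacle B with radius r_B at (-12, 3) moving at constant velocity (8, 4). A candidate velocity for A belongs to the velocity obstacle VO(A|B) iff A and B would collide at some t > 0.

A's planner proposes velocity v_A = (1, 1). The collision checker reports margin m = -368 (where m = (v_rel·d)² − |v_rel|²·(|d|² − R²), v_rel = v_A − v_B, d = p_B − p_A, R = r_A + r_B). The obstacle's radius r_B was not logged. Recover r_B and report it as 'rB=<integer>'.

m = -368
d = (-19, -3);  v_rel = (-7, -3),  |v_rel|² = 58
v_rel×d = (-7)·(-3) − (-3)·(-19) = -36
since m = R²·58 − (-36)²:  R² = (1296 + -368) / 58 = 16
R = √16 = 4  ⇒  r_B = 4 − 2 = 2

rB=2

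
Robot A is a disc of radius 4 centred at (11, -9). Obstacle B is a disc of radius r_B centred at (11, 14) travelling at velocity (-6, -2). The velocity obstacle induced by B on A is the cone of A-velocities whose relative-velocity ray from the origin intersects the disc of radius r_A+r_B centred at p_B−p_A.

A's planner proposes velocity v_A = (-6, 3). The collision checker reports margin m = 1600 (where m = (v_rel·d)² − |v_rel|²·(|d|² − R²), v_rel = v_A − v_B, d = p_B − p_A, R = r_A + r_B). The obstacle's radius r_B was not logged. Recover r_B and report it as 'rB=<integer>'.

m = 1600
d = (0, 23);  v_rel = (0, 5),  |v_rel|² = 25
v_rel×d = (0)·(23) − (5)·(0) = 0
since m = R²·25 − 0²:  R² = (0 + 1600) / 25 = 64
R = √64 = 8  ⇒  r_B = 8 − 4 = 4

rB=4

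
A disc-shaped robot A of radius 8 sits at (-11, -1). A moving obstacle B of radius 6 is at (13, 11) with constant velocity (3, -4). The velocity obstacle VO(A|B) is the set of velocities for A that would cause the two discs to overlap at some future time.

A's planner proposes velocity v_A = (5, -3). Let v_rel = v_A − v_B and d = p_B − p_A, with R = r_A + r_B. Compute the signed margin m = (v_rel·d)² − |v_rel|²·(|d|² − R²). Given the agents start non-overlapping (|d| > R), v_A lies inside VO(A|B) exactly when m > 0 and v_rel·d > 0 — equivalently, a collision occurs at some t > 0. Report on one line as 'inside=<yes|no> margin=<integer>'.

d = (24, 12),  |d|² = 720;  R = 8+6 = 14,  c = 720−14² = 524
v_rel = (2, 1),  |v_rel|² = 5;  v_rel·d = (2)·(24) + (1)·(12) = 60
5·t² − 120·t + 524 = 0  ⇒  m = 60² − 5·524 = 980
m = 980 > 0,  v_rel·d = 60 > 0  ⇒  inside

inside=yes margin=980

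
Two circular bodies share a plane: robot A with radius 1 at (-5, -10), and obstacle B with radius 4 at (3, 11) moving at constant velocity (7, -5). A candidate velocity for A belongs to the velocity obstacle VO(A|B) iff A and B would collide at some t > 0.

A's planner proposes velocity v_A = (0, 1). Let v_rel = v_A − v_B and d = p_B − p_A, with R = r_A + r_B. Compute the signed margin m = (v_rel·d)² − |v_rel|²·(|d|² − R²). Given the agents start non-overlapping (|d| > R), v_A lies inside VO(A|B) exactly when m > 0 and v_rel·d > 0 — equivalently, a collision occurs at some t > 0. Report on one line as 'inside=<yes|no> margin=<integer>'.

d = (8, 21),  |d|² = 505;  R = 1+4 = 5,  c = 505−5² = 480
v_rel = (-7, 6),  |v_rel|² = 85;  v_rel·d = (-7)·(8) + (6)·(21) = 70
85·t² − 140·t + 480 = 0  ⇒  m = 70² − 85·480 = -35900
m = -35900 < 0,  v_rel·d = 70 > 0  ⇒  outside

inside=no margin=-35900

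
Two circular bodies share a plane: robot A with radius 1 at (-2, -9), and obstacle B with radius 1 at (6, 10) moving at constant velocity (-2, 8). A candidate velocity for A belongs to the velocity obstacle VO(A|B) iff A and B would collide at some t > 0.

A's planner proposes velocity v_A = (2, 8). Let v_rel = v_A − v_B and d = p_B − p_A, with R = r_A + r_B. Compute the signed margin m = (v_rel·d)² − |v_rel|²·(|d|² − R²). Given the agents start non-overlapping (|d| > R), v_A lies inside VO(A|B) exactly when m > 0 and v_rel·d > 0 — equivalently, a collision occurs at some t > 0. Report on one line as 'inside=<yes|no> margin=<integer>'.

d = (8, 19),  |d|² = 425;  R = 1+1 = 2,  c = 425−2² = 421
v_rel = (4, 0),  |v_rel|² = 16;  v_rel·d = (4)·(8) + (0)·(19) = 32
16·t² − 64·t + 421 = 0  ⇒  m = 32² − 16·421 = -5712
m = -5712 < 0,  v_rel·d = 32 > 0  ⇒  outside

inside=no margin=-5712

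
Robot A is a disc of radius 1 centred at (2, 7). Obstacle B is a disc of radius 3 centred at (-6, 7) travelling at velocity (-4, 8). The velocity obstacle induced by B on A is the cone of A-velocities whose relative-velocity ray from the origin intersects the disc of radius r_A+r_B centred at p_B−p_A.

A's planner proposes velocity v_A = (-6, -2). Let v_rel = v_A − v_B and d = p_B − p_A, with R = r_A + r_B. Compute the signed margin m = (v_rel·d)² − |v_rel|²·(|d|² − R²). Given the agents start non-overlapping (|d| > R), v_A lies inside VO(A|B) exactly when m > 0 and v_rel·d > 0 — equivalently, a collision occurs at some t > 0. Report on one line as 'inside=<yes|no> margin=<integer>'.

d = (-8, 0),  |d|² = 64;  R = 1+3 = 4,  c = 64−4² = 48
v_rel = (-2, -10),  |v_rel|² = 104;  v_rel·d = (-2)·(-8) + (-10)·(0) = 16
104·t² − 32·t + 48 = 0  ⇒  m = 16² − 104·48 = -4736
m = -4736 < 0,  v_rel·d = 16 > 0  ⇒  outside

inside=no margin=-4736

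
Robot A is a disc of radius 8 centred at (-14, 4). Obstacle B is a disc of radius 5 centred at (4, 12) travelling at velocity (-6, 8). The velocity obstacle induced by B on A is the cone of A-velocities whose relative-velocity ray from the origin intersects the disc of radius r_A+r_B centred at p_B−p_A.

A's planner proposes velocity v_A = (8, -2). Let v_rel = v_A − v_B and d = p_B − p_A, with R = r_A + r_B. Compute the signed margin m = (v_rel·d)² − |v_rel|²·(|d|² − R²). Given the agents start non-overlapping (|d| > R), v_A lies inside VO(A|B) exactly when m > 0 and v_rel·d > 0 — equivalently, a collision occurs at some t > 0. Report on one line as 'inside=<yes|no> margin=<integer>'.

d = (18, 8),  |d|² = 388;  R = 8+5 = 13,  c = 388−13² = 219
v_rel = (14, -10),  |v_rel|² = 296;  v_rel·d = (14)·(18) + (-10)·(8) = 172
296·t² − 344·t + 219 = 0  ⇒  m = 172² − 296·219 = -35240
m = -35240 < 0,  v_rel·d = 172 > 0  ⇒  outside

inside=no margin=-35240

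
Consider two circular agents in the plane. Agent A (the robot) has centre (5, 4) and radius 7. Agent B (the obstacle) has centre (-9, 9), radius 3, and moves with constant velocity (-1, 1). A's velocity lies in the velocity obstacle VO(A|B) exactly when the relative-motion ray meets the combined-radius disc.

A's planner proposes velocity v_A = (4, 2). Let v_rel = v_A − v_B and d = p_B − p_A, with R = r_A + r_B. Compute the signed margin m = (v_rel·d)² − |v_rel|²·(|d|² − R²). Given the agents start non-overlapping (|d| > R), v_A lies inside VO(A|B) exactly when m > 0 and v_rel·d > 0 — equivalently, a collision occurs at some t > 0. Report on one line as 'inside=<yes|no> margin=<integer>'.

d = (-14, 5),  |d|² = 221;  R = 7+3 = 10,  c = 221−10² = 121
v_rel = (5, 1),  |v_rel|² = 26;  v_rel·d = (5)·(-14) + (1)·(5) = -65
26·t² + 130·t + 121 = 0  ⇒  m = (-65)² − 26·121 = 1079
m = 1079 > 0,  v_rel·d = -65 < 0  ⇒  outside

inside=no margin=1079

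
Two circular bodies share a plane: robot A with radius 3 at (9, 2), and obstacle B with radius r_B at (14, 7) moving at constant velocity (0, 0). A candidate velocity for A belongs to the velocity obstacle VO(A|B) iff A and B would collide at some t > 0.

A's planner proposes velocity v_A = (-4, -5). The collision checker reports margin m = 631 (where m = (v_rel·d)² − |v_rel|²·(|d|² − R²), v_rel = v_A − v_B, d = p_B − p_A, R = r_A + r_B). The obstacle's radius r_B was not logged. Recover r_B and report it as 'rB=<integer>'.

m = 631
d = (5, 5);  v_rel = (-4, -5),  |v_rel|² = 41
v_rel×d = (-4)·(5) − (-5)·(5) = 5
since m = R²·41 − 5²:  R² = (25 + 631) / 41 = 16
R = √16 = 4  ⇒  r_B = 4 − 3 = 1

rB=1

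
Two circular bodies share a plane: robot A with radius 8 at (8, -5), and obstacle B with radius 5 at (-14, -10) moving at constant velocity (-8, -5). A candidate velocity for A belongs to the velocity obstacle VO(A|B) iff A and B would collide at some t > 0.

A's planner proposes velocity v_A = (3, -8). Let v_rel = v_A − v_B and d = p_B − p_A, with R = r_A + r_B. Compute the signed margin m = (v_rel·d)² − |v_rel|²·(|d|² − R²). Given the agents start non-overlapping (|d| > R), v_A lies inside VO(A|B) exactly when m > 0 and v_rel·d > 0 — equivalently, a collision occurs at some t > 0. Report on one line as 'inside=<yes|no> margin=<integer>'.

d = (-22, -5),  |d|² = 509;  R = 8+5 = 13,  c = 509−13² = 340
v_rel = (11, -3),  |v_rel|² = 130;  v_rel·d = (11)·(-22) + (-3)·(-5) = -227
130·t² + 454·t + 340 = 0  ⇒  m = (-227)² − 130·340 = 7329
m = 7329 > 0,  v_rel·d = -227 < 0  ⇒  outside

inside=no margin=7329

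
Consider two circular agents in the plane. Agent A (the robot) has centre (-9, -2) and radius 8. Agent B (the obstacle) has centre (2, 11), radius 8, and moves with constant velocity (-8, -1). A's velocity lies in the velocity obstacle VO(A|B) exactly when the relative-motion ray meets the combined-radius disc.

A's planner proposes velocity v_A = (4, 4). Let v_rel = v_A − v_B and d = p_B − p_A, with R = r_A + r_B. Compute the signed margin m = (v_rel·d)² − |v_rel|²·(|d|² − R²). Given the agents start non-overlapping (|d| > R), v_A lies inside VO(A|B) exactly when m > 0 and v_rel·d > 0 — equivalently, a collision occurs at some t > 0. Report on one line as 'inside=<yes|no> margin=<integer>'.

d = (11, 13),  |d|² = 290;  R = 8+8 = 16,  c = 290−16² = 34
v_rel = (12, 5),  |v_rel|² = 169;  v_rel·d = (12)·(11) + (5)·(13) = 197
169·t² − 394·t + 34 = 0  ⇒  m = 197² − 169·34 = 33063
m = 33063 > 0,  v_rel·d = 197 > 0  ⇒  inside

inside=yes margin=33063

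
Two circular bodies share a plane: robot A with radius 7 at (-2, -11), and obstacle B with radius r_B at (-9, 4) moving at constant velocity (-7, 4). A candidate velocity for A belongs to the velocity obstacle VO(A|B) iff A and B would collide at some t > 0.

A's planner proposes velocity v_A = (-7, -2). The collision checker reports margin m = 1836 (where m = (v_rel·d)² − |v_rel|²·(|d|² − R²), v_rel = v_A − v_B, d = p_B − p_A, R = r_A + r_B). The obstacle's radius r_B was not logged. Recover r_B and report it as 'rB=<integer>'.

m = 1836
d = (-7, 15);  v_rel = (0, -6),  |v_rel|² = 36
v_rel×d = (0)·(15) − (-6)·(-7) = -42
since m = R²·36 − (-42)²:  R² = (1764 + 1836) / 36 = 100
R = √100 = 10  ⇒  r_B = 10 − 7 = 3

rB=3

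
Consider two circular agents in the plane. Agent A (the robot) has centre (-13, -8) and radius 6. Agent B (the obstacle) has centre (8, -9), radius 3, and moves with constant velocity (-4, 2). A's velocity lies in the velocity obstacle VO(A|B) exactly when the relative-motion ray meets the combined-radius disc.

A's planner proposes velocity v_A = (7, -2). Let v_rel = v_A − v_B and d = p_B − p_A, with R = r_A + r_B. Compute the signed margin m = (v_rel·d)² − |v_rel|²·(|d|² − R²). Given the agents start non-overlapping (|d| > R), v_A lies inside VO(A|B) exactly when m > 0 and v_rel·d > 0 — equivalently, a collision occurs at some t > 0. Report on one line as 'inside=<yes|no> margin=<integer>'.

d = (21, -1),  |d|² = 442;  R = 6+3 = 9,  c = 442−9² = 361
v_rel = (11, -4),  |v_rel|² = 137;  v_rel·d = (11)·(21) + (-4)·(-1) = 235
137·t² − 470·t + 361 = 0  ⇒  m = 235² − 137·361 = 5768
m = 5768 > 0,  v_rel·d = 235 > 0  ⇒  inside

inside=yes margin=5768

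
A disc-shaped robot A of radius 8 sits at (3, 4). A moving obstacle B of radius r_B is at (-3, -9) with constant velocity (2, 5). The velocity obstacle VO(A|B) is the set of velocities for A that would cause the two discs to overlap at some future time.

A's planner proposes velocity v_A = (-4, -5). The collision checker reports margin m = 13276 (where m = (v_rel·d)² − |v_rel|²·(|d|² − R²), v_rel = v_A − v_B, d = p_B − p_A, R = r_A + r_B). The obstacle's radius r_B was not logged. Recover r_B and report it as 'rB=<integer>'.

m = 13276
d = (-6, -13);  v_rel = (-6, -10),  |v_rel|² = 136
v_rel×d = (-6)·(-13) − (-10)·(-6) = 18
since m = R²·136 − 18²:  R² = (324 + 13276) / 136 = 100
R = √100 = 10  ⇒  r_B = 10 − 8 = 2

rB=2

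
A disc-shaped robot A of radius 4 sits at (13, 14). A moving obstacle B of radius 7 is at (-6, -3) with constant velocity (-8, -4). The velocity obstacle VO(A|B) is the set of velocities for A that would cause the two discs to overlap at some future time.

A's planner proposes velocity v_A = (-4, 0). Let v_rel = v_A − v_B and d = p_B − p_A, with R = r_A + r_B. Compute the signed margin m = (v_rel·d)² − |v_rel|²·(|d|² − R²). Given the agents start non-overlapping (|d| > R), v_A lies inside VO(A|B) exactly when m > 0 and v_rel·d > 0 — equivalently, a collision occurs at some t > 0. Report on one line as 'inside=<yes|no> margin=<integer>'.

d = (-19, -17),  |d|² = 650;  R = 4+7 = 11,  c = 650−11² = 529
v_rel = (4, 4),  |v_rel|² = 32;  v_rel·d = (4)·(-19) + (4)·(-17) = -144
32·t² + 288·t + 529 = 0  ⇒  m = (-144)² − 32·529 = 3808
m = 3808 > 0,  v_rel·d = -144 < 0  ⇒  outside

inside=no margin=3808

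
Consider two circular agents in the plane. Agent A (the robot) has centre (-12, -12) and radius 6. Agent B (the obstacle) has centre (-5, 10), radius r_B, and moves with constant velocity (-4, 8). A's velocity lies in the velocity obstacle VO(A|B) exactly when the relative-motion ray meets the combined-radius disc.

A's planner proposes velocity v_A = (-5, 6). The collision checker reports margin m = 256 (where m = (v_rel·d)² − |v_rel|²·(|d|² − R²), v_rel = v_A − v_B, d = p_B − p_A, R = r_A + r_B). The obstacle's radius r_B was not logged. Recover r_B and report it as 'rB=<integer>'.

m = 256
d = (7, 22);  v_rel = (-1, -2),  |v_rel|² = 5
v_rel×d = (-1)·(22) − (-2)·(7) = -8
since m = R²·5 − (-8)²:  R² = (64 + 256) / 5 = 64
R = √64 = 8  ⇒  r_B = 8 − 6 = 2

rB=2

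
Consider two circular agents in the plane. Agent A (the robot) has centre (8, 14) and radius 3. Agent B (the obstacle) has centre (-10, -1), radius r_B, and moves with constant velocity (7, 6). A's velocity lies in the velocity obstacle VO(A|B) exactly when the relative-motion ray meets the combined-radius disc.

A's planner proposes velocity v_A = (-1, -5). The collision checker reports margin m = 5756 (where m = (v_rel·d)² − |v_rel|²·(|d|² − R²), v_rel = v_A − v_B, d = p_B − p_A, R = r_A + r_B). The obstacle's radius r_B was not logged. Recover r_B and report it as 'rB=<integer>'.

m = 5756
d = (-18, -15);  v_rel = (-8, -11),  |v_rel|² = 185
v_rel×d = (-8)·(-15) − (-11)·(-18) = -78
since m = R²·185 − (-78)²:  R² = (6084 + 5756) / 185 = 64
R = √64 = 8  ⇒  r_B = 8 − 3 = 5

rB=5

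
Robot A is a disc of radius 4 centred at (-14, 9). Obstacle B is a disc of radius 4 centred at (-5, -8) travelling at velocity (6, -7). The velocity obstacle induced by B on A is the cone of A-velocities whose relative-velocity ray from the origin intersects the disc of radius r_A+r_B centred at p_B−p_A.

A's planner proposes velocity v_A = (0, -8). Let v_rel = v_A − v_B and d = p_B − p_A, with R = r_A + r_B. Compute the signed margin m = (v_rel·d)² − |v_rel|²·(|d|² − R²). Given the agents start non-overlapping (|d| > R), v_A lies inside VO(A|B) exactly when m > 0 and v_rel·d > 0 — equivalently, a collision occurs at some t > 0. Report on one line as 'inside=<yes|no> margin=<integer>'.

d = (9, -17),  |d|² = 370;  R = 4+4 = 8,  c = 370−8² = 306
v_rel = (-6, -1),  |v_rel|² = 37;  v_rel·d = (-6)·(9) + (-1)·(-17) = -37
37·t² + 74·t + 306 = 0  ⇒  m = (-37)² − 37·306 = -9953
m = -9953 < 0,  v_rel·d = -37 < 0  ⇒  outside

inside=no margin=-9953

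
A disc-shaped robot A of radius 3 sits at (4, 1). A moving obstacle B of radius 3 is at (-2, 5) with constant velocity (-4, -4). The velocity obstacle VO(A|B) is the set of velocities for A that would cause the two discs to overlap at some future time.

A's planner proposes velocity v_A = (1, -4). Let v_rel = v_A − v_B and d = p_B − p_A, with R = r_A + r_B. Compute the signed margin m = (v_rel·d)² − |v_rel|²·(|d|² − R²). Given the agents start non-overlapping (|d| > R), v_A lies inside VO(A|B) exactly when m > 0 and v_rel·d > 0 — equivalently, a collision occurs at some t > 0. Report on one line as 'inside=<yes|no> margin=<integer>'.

d = (-6, 4),  |d|² = 52;  R = 3+3 = 6,  c = 52−6² = 16
v_rel = (5, 0),  |v_rel|² = 25;  v_rel·d = (5)·(-6) + (0)·(4) = -30
25·t² + 60·t + 16 = 0  ⇒  m = (-30)² − 25·16 = 500
m = 500 > 0,  v_rel·d = -30 < 0  ⇒  outside

inside=no margin=500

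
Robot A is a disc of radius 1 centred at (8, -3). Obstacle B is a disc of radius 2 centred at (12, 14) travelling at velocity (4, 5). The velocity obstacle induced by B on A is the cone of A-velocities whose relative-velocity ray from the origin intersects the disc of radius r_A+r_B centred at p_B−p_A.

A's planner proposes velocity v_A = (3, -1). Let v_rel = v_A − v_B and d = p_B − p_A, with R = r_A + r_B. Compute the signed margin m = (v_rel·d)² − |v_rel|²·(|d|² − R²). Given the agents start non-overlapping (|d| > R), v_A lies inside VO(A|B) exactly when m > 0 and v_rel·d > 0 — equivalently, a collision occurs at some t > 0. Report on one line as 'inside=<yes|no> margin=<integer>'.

d = (4, 17),  |d|² = 305;  R = 1+2 = 3,  c = 305−3² = 296
v_rel = (-1, -6),  |v_rel|² = 37;  v_rel·d = (-1)·(4) + (-6)·(17) = -106
37·t² + 212·t + 296 = 0  ⇒  m = (-106)² − 37·296 = 284
m = 284 > 0,  v_rel·d = -106 < 0  ⇒  outside

inside=no margin=284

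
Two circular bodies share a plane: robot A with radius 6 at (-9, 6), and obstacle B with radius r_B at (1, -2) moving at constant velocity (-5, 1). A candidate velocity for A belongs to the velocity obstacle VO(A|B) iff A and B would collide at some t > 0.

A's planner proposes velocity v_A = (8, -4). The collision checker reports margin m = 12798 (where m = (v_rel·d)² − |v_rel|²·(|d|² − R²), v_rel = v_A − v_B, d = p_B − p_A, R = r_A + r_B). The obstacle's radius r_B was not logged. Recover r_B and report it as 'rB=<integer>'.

m = 12798
d = (10, -8);  v_rel = (13, -5),  |v_rel|² = 194
v_rel×d = (13)·(-8) − (-5)·(10) = -54
since m = R²·194 − (-54)²:  R² = (2916 + 12798) / 194 = 81
R = √81 = 9  ⇒  r_B = 9 − 6 = 3

rB=3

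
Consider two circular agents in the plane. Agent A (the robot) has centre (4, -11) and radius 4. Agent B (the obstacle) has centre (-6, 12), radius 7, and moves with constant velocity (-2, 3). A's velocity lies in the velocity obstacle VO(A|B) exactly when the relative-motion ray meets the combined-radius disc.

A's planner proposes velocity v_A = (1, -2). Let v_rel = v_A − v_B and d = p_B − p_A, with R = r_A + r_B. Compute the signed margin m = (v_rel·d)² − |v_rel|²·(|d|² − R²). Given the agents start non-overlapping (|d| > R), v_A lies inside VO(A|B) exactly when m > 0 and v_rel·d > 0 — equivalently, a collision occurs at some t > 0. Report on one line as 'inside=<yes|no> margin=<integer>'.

d = (-10, 23),  |d|² = 629;  R = 4+7 = 11,  c = 629−11² = 508
v_rel = (3, -5),  |v_rel|² = 34;  v_rel·d = (3)·(-10) + (-5)·(23) = -145
34·t² + 290·t + 508 = 0  ⇒  m = (-145)² − 34·508 = 3753
m = 3753 > 0,  v_rel·d = -145 < 0  ⇒  outside

inside=no margin=3753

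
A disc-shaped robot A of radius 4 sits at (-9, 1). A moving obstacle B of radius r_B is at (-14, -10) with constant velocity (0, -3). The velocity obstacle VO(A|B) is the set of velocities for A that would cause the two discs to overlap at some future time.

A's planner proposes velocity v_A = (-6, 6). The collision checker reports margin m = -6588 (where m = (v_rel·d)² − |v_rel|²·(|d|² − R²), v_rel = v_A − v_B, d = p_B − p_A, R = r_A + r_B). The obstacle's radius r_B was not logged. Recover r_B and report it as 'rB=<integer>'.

m = -6588
d = (-5, -11);  v_rel = (-6, 9),  |v_rel|² = 117
v_rel×d = (-6)·(-11) − (9)·(-5) = 111
since m = R²·117 − 111²:  R² = (12321 + -6588) / 117 = 49
R = √49 = 7  ⇒  r_B = 7 − 4 = 3

rB=3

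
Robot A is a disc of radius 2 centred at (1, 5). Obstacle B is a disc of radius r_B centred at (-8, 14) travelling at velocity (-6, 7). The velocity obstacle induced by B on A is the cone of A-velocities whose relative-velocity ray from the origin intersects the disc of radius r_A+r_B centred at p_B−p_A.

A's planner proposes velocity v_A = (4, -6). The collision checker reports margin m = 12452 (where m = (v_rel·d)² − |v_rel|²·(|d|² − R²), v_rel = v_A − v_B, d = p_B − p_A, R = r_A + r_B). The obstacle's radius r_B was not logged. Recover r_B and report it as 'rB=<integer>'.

m = 12452
d = (-9, 9);  v_rel = (10, -13),  |v_rel|² = 269
v_rel×d = (10)·(9) − (-13)·(-9) = -27
since m = R²·269 − (-27)²:  R² = (729 + 12452) / 269 = 49
R = √49 = 7  ⇒  r_B = 7 − 2 = 5

rB=5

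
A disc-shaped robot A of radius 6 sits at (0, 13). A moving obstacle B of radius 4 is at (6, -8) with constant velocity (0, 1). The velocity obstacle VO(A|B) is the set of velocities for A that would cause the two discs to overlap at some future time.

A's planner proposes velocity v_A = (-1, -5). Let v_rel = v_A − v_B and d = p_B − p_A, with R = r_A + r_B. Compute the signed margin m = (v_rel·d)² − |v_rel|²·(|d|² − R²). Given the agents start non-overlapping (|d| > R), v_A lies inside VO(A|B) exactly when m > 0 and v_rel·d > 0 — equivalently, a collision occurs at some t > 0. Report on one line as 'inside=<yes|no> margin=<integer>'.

d = (6, -21),  |d|² = 477;  R = 6+4 = 10,  c = 477−10² = 377
v_rel = (-1, -6),  |v_rel|² = 37;  v_rel·d = (-1)·(6) + (-6)·(-21) = 120
37·t² − 240·t + 377 = 0  ⇒  m = 120² − 37·377 = 451
m = 451 > 0,  v_rel·d = 120 > 0  ⇒  inside

inside=yes margin=451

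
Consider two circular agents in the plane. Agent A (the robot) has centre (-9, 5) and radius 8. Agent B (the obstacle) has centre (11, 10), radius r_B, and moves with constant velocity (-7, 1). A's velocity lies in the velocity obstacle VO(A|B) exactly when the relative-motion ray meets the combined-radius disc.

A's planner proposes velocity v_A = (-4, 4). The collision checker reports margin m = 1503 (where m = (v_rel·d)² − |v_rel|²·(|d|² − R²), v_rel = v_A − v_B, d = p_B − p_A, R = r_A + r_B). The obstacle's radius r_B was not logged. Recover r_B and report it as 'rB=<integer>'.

m = 1503
d = (20, 5);  v_rel = (3, 3),  |v_rel|² = 18
v_rel×d = (3)·(5) − (3)·(20) = -45
since m = R²·18 − (-45)²:  R² = (2025 + 1503) / 18 = 196
R = √196 = 14  ⇒  r_B = 14 − 8 = 6

rB=6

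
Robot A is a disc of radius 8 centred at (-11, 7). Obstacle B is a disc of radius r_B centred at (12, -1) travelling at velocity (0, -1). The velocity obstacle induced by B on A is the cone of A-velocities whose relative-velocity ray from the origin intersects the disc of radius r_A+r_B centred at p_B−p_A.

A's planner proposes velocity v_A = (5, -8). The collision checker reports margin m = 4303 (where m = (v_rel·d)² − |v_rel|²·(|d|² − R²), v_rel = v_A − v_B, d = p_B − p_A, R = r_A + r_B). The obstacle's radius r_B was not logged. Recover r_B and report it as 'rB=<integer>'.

m = 4303
d = (23, -8);  v_rel = (5, -7),  |v_rel|² = 74
v_rel×d = (5)·(-8) − (-7)·(23) = 121
since m = R²·74 − 121²:  R² = (14641 + 4303) / 74 = 256
R = √256 = 16  ⇒  r_B = 16 − 8 = 8

rB=8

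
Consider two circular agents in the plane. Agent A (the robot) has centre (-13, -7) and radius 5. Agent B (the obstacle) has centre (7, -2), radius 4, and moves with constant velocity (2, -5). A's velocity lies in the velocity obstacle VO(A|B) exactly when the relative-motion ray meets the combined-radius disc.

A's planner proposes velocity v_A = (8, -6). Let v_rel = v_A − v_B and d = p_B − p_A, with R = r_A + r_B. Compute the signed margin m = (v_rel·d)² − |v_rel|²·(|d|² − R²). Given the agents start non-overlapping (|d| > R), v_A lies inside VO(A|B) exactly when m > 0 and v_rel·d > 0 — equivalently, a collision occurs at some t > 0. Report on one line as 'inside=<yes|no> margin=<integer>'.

d = (20, 5),  |d|² = 425;  R = 5+4 = 9,  c = 425−9² = 344
v_rel = (6, -1),  |v_rel|² = 37;  v_rel·d = (6)·(20) + (-1)·(5) = 115
37·t² − 230·t + 344 = 0  ⇒  m = 115² − 37·344 = 497
m = 497 > 0,  v_rel·d = 115 > 0  ⇒  inside

inside=yes margin=497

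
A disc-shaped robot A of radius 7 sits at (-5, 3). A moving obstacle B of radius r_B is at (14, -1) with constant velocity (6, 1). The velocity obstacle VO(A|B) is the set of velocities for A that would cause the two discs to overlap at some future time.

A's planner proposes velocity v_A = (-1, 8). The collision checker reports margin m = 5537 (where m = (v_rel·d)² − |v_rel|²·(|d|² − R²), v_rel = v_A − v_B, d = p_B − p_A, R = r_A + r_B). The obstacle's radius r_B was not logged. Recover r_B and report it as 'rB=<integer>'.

m = 5537
d = (19, -4);  v_rel = (-7, 7),  |v_rel|² = 98
v_rel×d = (-7)·(-4) − (7)·(19) = -105
since m = R²·98 − (-105)²:  R² = (11025 + 5537) / 98 = 169
R = √169 = 13  ⇒  r_B = 13 − 7 = 6

rB=6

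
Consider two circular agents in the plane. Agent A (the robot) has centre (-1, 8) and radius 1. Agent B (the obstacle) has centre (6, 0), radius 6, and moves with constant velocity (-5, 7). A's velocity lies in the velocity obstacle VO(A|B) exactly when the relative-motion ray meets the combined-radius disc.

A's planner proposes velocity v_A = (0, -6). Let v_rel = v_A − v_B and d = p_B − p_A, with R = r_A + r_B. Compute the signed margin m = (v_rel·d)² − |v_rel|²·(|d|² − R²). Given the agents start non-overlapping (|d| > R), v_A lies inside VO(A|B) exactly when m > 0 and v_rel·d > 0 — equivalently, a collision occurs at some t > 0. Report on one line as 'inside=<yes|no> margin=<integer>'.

d = (7, -8),  |d|² = 113;  R = 1+6 = 7,  c = 113−7² = 64
v_rel = (5, -13),  |v_rel|² = 194;  v_rel·d = (5)·(7) + (-13)·(-8) = 139
194·t² − 278·t + 64 = 0  ⇒  m = 139² − 194·64 = 6905
m = 6905 > 0,  v_rel·d = 139 > 0  ⇒  inside

inside=yes margin=6905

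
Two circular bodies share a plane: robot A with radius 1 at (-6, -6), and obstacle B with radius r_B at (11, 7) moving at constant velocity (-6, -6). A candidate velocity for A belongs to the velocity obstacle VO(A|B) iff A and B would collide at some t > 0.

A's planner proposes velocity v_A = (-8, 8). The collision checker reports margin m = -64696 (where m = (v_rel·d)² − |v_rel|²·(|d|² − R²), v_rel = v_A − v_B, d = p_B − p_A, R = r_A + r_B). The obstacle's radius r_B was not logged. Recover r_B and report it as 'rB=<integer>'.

m = -64696
d = (17, 13);  v_rel = (-2, 14),  |v_rel|² = 200
v_rel×d = (-2)·(13) − (14)·(17) = -264
since m = R²·200 − (-264)²:  R² = (69696 + -64696) / 200 = 25
R = √25 = 5  ⇒  r_B = 5 − 1 = 4

rB=4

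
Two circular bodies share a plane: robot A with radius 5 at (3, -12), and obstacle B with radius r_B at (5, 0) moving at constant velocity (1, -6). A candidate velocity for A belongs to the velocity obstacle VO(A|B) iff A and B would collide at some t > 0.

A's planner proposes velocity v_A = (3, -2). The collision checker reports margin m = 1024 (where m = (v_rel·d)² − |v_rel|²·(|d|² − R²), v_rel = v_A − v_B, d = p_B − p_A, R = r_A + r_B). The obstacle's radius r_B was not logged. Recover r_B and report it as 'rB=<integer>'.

m = 1024
d = (2, 12);  v_rel = (2, 4),  |v_rel|² = 20
v_rel×d = (2)·(12) − (4)·(2) = 16
since m = R²·20 − 16²:  R² = (256 + 1024) / 20 = 64
R = √64 = 8  ⇒  r_B = 8 − 5 = 3

rB=3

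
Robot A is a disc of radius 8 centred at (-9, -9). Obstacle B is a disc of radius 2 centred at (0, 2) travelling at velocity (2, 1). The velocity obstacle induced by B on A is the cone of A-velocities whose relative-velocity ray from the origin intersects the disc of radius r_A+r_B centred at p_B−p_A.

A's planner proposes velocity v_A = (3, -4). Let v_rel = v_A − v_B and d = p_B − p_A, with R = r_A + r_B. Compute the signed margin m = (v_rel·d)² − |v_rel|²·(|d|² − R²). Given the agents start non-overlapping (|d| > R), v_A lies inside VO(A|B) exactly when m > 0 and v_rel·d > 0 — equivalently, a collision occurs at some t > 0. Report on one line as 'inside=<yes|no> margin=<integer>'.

d = (9, 11),  |d|² = 202;  R = 8+2 = 10,  c = 202−10² = 102
v_rel = (1, -5),  |v_rel|² = 26;  v_rel·d = (1)·(9) + (-5)·(11) = -46
26·t² + 92·t + 102 = 0  ⇒  m = (-46)² − 26·102 = -536
m = -536 < 0,  v_rel·d = -46 < 0  ⇒  outside

inside=no margin=-536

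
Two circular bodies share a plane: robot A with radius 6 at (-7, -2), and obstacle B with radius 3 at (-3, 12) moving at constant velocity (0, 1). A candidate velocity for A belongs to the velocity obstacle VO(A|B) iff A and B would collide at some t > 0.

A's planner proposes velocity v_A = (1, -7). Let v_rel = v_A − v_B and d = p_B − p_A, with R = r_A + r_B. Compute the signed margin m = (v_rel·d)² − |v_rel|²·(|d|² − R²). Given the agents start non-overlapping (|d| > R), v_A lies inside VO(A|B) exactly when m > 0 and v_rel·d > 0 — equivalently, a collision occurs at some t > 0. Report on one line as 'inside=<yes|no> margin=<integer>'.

d = (4, 14),  |d|² = 212;  R = 6+3 = 9,  c = 212−9² = 131
v_rel = (1, -8),  |v_rel|² = 65;  v_rel·d = (1)·(4) + (-8)·(14) = -108
65·t² + 216·t + 131 = 0  ⇒  m = (-108)² − 65·131 = 3149
m = 3149 > 0,  v_rel·d = -108 < 0  ⇒  outside

inside=no margin=3149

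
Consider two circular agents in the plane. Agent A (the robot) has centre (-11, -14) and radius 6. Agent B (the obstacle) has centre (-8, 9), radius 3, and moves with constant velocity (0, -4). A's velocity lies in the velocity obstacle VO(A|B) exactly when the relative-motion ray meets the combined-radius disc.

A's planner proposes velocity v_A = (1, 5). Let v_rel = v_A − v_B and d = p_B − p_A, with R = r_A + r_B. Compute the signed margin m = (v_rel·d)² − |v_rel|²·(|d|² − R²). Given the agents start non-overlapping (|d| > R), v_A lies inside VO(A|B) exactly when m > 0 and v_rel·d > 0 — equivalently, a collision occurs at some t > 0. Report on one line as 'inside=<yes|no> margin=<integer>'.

d = (3, 23),  |d|² = 538;  R = 6+3 = 9,  c = 538−9² = 457
v_rel = (1, 9),  |v_rel|² = 82;  v_rel·d = (1)·(3) + (9)·(23) = 210
82·t² − 420·t + 457 = 0  ⇒  m = 210² − 82·457 = 6626
m = 6626 > 0,  v_rel·d = 210 > 0  ⇒  inside

inside=yes margin=6626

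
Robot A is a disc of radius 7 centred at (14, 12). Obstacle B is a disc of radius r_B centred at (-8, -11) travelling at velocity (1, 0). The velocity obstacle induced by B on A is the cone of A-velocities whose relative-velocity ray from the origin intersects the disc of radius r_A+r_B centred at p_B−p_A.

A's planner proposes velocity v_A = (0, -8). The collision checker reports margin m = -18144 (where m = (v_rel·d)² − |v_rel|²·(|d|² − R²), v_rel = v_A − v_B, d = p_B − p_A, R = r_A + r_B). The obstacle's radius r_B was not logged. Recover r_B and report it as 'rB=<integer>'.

m = -18144
d = (-22, -23);  v_rel = (-1, -8),  |v_rel|² = 65
v_rel×d = (-1)·(-23) − (-8)·(-22) = -153
since m = R²·65 − (-153)²:  R² = (23409 + -18144) / 65 = 81
R = √81 = 9  ⇒  r_B = 9 − 7 = 2

rB=2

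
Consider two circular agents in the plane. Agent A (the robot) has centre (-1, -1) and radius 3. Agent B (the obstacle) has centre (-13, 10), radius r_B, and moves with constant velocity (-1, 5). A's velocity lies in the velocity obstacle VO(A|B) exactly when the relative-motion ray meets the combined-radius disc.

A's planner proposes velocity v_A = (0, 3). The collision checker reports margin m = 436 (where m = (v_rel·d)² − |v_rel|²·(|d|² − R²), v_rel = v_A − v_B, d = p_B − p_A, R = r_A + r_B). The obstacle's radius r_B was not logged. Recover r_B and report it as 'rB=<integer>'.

m = 436
d = (-12, 11);  v_rel = (1, -2),  |v_rel|² = 5
v_rel×d = (1)·(11) − (-2)·(-12) = -13
since m = R²·5 − (-13)²:  R² = (169 + 436) / 5 = 121
R = √121 = 11  ⇒  r_B = 11 − 3 = 8

rB=8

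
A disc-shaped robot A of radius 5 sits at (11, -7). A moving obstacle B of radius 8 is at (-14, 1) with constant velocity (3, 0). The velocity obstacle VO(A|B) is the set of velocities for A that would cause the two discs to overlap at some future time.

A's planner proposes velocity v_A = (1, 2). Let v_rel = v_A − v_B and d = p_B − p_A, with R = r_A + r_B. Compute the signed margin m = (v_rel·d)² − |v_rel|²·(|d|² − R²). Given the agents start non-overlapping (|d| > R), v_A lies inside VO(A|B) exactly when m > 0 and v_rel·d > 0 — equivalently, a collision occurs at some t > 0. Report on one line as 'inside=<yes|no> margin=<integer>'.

d = (-25, 8),  |d|² = 689;  R = 5+8 = 13,  c = 689−13² = 520
v_rel = (-2, 2),  |v_rel|² = 8;  v_rel·d = (-2)·(-25) + (2)·(8) = 66
8·t² − 132·t + 520 = 0  ⇒  m = 66² − 8·520 = 196
m = 196 > 0,  v_rel·d = 66 > 0  ⇒  inside

inside=yes margin=196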